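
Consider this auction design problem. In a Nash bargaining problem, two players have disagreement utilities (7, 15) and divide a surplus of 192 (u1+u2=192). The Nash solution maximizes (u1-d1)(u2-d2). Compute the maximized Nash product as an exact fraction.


Step 1: The Nash solution splits surplus symmetrically above the disagreement point
Step 2: u1 = (total + d1 - d2)/2 = (192 + 7 - 15)/2 = 92
Step 3: u2 = (total - d1 + d2)/2 = (192 - 7 + 15)/2 = 100
Step 4: Nash product = (92 - 7) * (100 - 15)
Step 5: = 85 * 85 = 7225

7225


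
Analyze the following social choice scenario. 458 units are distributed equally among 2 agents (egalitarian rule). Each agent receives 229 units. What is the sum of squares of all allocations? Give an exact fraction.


Step 1: Each agent's share = 458/2 = 229
Step 2: Square of each share = (229)^2 = 52441
Step 3: Sum of squares = 2 * 52441 = 104882

104882


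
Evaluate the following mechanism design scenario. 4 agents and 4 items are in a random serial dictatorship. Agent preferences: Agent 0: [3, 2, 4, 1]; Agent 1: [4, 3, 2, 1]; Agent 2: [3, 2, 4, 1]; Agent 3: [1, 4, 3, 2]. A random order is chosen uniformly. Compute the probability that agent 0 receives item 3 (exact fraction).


Step 1: Agent 0 wants item 3
Step 2: There are 24 possible orderings of agents
Step 3: In 12 orderings, agent 0 gets item 3
Step 4: Probability = 12/24 = 1/2

1/2


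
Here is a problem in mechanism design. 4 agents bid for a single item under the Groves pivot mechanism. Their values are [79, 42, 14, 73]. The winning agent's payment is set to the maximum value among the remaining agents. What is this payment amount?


Step 1: The efficient winner is agent 0 with value 79
Step 2: Other agents' values: [42, 14, 73]
Step 3: Pivot payment = max(others) = 73
Step 4: The winner pays 73

73


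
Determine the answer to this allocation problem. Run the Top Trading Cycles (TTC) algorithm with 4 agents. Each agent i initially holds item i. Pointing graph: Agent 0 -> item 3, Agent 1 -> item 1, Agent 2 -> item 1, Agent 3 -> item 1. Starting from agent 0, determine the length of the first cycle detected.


Step 1: Trace the pointer graph from agent 0: 0 -> 3 -> 1 -> 1
Step 2: A cycle is detected when we revisit agent 1
Step 3: The cycle is: 1 -> 1
Step 4: Cycle length = 1

1


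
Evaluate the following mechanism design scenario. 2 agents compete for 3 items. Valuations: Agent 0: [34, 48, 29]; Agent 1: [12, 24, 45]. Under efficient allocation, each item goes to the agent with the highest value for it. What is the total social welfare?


Step 1: For each item, find the maximum value among all agents.
Step 2: Item 0 -> Agent 0 (value 34)
Step 3: Item 1 -> Agent 0 (value 48)
Step 4: Item 2 -> Agent 1 (value 45)
Step 5: Total welfare = 34 + 48 + 45 = 127

127


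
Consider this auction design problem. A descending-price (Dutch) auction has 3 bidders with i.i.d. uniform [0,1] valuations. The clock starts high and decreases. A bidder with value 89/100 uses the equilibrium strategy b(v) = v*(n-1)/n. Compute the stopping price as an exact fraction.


Step 1: Dutch auctions are strategically equivalent to first-price auctions
Step 2: The equilibrium bid is b(v) = v*(n-1)/n
Step 3: b = 89/100 * 2/3
Step 4: b = 89/150

89/150


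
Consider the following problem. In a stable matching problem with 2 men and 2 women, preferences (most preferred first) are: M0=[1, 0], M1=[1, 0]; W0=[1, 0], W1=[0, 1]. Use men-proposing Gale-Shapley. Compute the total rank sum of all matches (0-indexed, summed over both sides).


Step 1: Run Gale-Shapley (men propose, women hold best offer):
  M0 proposes to W1; she accepts
  M1 proposes to W1; rejected
  M1 proposes to W0; she accepts
Step 2: Final matching: W0-M1, W1-M0
Step 3: 0-indexed ranks (man's rank of his match, then woman's): 1 + 0 + 0 + 0
Step 4: Total rank sum = 1

1


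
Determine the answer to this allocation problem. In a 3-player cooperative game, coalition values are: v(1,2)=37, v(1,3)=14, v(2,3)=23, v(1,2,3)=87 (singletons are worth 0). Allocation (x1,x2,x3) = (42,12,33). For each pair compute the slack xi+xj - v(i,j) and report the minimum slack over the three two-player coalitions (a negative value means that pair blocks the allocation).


Step 1: Slack for coalition (1,2): x1+x2 - v12 = 54 - 37 = 17
Step 2: Slack for coalition (1,3): x1+x3 - v13 = 75 - 14 = 61
Step 3: Slack for coalition (2,3): x2+x3 - v23 = 45 - 23 = 22
Step 4: Minimum slack = min(17, 61, 22) = 17, attained by (1,2); no pair can gain by deviating, so the allocation is in the core

17


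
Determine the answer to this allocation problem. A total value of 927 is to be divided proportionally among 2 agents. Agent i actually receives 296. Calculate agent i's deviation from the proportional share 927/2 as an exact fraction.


Step 1: Proportional share = 927/2
Step 2: Agent's actual allocation = 296
Step 3: Excess = 296 - 927/2 = -335/2

-335/2


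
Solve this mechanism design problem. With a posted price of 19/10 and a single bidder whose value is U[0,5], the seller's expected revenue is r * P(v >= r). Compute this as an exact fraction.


Step 1: Posted price r = 19/10, value support [0,5]
Step 2: P(v >= r) = (5 - 19/10)/5 = 31/50
Step 3: Expected revenue = r * P(v >= r) = 19/10 * 31/50
Step 4: Revenue = 589/500

589/500


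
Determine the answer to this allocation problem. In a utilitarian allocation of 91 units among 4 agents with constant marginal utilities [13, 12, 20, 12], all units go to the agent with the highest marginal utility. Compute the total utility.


Step 1: The marginal utilities are [13, 12, 20, 12]
Step 2: The highest marginal utility is 20
Step 3: All 91 units go to that agent
Step 4: Total utility = 20 * 91 = 1820

1820


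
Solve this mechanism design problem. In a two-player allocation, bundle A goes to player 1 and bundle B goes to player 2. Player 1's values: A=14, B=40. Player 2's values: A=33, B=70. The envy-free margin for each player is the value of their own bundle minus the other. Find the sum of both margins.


Step 1: Player 1's margin = v1(A) - v1(B) = 14 - 40 = -26
Step 2: Player 2's margin = v2(B) - v2(A) = 70 - 33 = 37
Step 3: Total margin = -26 + 37 = 11

11


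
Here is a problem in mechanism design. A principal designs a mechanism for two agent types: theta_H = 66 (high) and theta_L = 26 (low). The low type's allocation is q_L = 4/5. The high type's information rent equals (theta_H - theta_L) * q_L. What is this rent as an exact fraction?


Step 1: theta_H - theta_L = 66 - 26 = 40
Step 2: Information rent = (theta_H - theta_L) * q_L
Step 3: = 40 * 4/5
Step 4: = 32

32


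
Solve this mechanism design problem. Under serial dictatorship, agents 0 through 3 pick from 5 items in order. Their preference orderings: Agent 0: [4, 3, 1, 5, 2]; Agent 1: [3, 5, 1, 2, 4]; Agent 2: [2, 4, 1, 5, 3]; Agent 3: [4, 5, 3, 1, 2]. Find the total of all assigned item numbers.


Step 1: Agent 0 picks item 4
Step 2: Agent 1 picks item 3
Step 3: Agent 2 picks item 2
Step 4: Agent 3 picks item 5
Step 5: Sum = 4 + 3 + 2 + 5 = 14

14


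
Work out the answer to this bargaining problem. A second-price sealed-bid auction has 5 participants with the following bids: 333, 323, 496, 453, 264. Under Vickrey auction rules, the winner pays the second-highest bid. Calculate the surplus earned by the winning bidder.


Step 1: Sort bids in descending order: 496, 453, 333, 323, 264
Step 2: The winning bid is the highest: 496
Step 3: The payment equals the second-highest bid: 453
Step 4: Surplus = winner's bid - payment = 496 - 453 = 43

43


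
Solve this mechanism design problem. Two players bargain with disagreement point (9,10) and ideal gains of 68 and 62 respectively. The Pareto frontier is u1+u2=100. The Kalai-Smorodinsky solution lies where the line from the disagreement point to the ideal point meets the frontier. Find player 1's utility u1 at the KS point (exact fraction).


Step 1: At the KS point, (u1-d1)/r1 = (u2-d2)/r2 = t and u1+u2 = 100
Step 2: u1 = d1 + r1*t and u2 = d2 + r2*t, so (d1 + r1*t) + (d2 + r2*t) = 100
Step 3: t = (100 - 9 - 10)/(68 + 62) = 81/130
Step 4: u1 = d1 + r1*t = 9 + 68 * 81/130 = 3339/65
Step 5: (Check: u2 = d2 + r2*t = 3161/65; u1+u2 = 3339/65 + 3161/65 = 100, on the frontier.)

3339/65


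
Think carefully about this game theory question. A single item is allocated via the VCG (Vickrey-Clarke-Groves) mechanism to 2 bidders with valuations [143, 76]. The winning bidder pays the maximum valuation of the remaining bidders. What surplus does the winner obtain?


Step 1: The winner is the agent with the highest value: agent 0 with value 143
Step 2: Values of other agents: [76]
Step 3: VCG payment = max of others' values = 76
Step 4: Surplus = 143 - 76 = 67

67


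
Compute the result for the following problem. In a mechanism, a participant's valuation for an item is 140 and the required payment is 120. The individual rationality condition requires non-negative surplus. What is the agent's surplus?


Step 1: Surplus = value - payment = 140 - 120 = 20
Step 2: IR is satisfied (surplus >= 0)

20


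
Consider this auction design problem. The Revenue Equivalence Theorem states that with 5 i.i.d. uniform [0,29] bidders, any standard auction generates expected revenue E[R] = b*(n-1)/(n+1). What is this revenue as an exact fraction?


Step 1: By Revenue Equivalence, expected revenue = b*(n-1)/(n+1)
Step 2: Substituting n = 5, b = 29
Step 3: Revenue = 29*(5-1)/(5+1) = 29*4/6
Step 4: Revenue = 116/6 = 58/3

58/3


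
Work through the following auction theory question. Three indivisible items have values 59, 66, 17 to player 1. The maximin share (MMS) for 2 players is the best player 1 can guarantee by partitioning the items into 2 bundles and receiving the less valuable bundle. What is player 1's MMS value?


Step 1: Item values = 59, 66, 17
Step 2: Enumerate all 2-bundle partitions and take the smaller bundle:
  Partition 1: {59} vs {66,17} -> bundles 59, 83; min = 59
  Partition 2: {66} vs {59,17} -> bundles 66, 76; min = 66
  Partition 3: {17} vs {59,66} -> bundles 17, 125; min = 17
Step 3: MMS = max(59, 66, 17) = 66

66


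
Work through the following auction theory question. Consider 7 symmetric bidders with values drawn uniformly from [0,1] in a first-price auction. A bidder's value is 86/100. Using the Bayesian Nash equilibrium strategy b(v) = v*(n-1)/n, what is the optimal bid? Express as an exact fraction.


Step 1: The symmetric BNE bidding function is b(v) = v * (n-1) / n
Step 2: Substitute v = 43/50 and n = 7
Step 3: b = 43/50 * 6/7
Step 4: b = 129/175

129/175


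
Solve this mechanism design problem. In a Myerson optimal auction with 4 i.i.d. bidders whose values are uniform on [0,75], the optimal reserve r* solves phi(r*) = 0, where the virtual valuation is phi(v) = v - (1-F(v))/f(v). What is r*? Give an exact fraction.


Step 1: For U[0,75], F(v) = v/75 and f(v) = 1/75
Step 2: phi(v) = v - (1 - v/75)/(1/75) = v - (75 - v) = 2v - 75
Step 3: Set phi(r*) = 0: 2r* - 75 = 0
Step 4: r* = 75/2 (the number of bidders n = 4 does not enter)

75/2


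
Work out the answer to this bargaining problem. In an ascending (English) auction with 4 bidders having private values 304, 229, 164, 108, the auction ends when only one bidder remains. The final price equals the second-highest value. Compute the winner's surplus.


Step 1: Identify the highest value: 304
Step 2: Identify the second-highest value: 229
Step 3: The final price = second-highest value = 229
Step 4: Surplus = 304 - 229 = 75

75


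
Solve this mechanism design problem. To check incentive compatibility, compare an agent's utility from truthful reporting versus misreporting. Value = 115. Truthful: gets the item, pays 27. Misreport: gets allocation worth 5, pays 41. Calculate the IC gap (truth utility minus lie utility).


Step 1: U(truth) = value - payment = 115 - 27 = 88
Step 2: U(lie) = allocation - payment = 5 - 41 = -36
Step 3: IC gap = 88 - (-36) = 124

124


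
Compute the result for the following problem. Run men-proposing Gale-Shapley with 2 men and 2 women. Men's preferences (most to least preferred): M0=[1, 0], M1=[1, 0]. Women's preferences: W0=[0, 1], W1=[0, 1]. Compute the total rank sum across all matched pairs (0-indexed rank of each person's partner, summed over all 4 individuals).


Step 1: Run Gale-Shapley (men propose, women hold best offer):
  M0 proposes to W1; she accepts
  M1 proposes to W1; rejected
  M1 proposes to W0; she accepts
Step 2: Final matching: W0-M1, W1-M0
Step 3: 0-indexed ranks (man's rank of his match, then woman's): 1 + 1 + 0 + 0
Step 4: Total rank sum = 2

2


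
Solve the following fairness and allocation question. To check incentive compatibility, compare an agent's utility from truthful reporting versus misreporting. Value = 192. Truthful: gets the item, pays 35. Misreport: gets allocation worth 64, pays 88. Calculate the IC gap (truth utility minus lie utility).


Step 1: U(truth) = value - payment = 192 - 35 = 157
Step 2: U(lie) = allocation - payment = 64 - 88 = -24
Step 3: IC gap = 157 - (-24) = 181

181


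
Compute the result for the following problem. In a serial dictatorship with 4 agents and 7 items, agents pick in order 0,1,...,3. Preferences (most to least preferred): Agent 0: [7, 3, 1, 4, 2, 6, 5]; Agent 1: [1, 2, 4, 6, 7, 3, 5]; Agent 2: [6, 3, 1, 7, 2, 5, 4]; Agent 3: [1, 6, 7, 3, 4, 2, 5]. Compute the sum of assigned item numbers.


Step 1: Agent 0 picks item 7
Step 2: Agent 1 picks item 1
Step 3: Agent 2 picks item 6
Step 4: Agent 3 picks item 3
Step 5: Sum = 7 + 1 + 6 + 3 = 17

17


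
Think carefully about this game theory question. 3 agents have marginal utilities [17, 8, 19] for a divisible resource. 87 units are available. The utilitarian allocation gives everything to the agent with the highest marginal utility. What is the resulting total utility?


Step 1: The marginal utilities are [17, 8, 19]
Step 2: The highest marginal utility is 19
Step 3: All 87 units go to that agent
Step 4: Total utility = 19 * 87 = 1653

1653


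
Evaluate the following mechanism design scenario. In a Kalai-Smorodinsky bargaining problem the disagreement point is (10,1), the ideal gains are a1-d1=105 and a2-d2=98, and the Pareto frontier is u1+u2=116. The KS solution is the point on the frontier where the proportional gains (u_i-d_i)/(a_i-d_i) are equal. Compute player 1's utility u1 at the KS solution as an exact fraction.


Step 1: At the KS point, (u1-d1)/r1 = (u2-d2)/r2 = t and u1+u2 = 116
Step 2: u1 = d1 + r1*t and u2 = d2 + r2*t, so (d1 + r1*t) + (d2 + r2*t) = 116
Step 3: t = (116 - 10 - 1)/(105 + 98) = 105/203 = 15/29
Step 4: u1 = d1 + r1*t = 10 + 105 * 15/29 = 1865/29
Step 5: (Check: u2 = d2 + r2*t = 1499/29; u1+u2 = 1865/29 + 1499/29 = 116, on the frontier.)

1865/29


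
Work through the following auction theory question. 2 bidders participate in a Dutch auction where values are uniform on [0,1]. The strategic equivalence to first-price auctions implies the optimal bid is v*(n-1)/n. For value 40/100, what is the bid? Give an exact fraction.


Step 1: Dutch auctions are strategically equivalent to first-price auctions
Step 2: The equilibrium bid is b(v) = v*(n-1)/n
Step 3: b = 2/5 * 1/2
Step 4: b = 1/5

1/5


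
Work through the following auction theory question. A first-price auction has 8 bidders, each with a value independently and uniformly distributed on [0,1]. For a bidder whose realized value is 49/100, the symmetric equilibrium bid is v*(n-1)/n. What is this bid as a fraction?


Step 1: The symmetric BNE bidding function is b(v) = v * (n-1) / n
Step 2: Substitute v = 49/100 and n = 8
Step 3: b = 49/100 * 7/8
Step 4: b = 343/800

343/800


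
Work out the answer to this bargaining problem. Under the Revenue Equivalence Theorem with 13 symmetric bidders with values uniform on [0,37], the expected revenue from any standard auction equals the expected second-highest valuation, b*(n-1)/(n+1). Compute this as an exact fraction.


Step 1: By Revenue Equivalence, expected revenue = b*(n-1)/(n+1)
Step 2: Substituting n = 13, b = 37
Step 3: Revenue = 37*(13-1)/(13+1) = 37*12/14
Step 4: Revenue = 444/14 = 222/7

222/7


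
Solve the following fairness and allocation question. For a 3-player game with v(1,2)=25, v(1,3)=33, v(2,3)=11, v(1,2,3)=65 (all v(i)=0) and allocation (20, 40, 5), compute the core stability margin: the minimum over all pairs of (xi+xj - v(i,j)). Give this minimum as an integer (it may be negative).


Step 1: Slack for coalition (1,2): x1+x2 - v12 = 60 - 25 = 35
Step 2: Slack for coalition (1,3): x1+x3 - v13 = 25 - 33 = -8
Step 3: Slack for coalition (2,3): x2+x3 - v23 = 45 - 11 = 34
Step 4: Minimum slack = min(35, -8, 34) = -8, attained by (1,3); coalition (1,3) can block (slack < 0), so the allocation is not in the core

-8


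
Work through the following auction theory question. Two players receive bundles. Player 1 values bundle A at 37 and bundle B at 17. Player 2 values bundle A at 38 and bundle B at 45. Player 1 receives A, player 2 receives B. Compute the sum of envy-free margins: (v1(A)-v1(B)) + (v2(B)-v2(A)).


Step 1: Player 1's margin = v1(A) - v1(B) = 37 - 17 = 20
Step 2: Player 2's margin = v2(B) - v2(A) = 45 - 38 = 7
Step 3: Total margin = 20 + 7 = 27

27


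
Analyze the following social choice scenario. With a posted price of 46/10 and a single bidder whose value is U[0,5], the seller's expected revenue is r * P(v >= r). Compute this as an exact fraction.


Step 1: Posted price r = 23/5, value support [0,5]
Step 2: P(v >= r) = (5 - 23/5)/5 = 2/25
Step 3: Expected revenue = r * P(v >= r) = 23/5 * 2/25
Step 4: Revenue = 46/125

46/125


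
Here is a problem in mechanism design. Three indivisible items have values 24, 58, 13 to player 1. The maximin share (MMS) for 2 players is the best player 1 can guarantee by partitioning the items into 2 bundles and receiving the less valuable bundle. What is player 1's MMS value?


Step 1: Item values = 24, 58, 13
Step 2: Enumerate all 2-bundle partitions and take the smaller bundle:
  Partition 1: {24} vs {58,13} -> bundles 24, 71; min = 24
  Partition 2: {58} vs {24,13} -> bundles 58, 37; min = 37
  Partition 3: {13} vs {24,58} -> bundles 13, 82; min = 13
Step 3: MMS = max(24, 37, 13) = 37

37


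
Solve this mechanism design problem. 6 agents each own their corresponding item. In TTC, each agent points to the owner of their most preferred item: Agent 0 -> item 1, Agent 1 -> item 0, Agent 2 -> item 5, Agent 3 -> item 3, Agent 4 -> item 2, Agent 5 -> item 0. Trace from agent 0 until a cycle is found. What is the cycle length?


Step 1: Trace the pointer graph from agent 0: 0 -> 1 -> 0
Step 2: A cycle is detected when we revisit agent 0
Step 3: The cycle is: 0 -> 1 -> 0
Step 4: Cycle length = 2

2


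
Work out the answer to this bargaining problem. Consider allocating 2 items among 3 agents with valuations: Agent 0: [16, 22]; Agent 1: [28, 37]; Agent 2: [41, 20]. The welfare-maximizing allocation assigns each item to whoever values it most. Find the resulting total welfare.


Step 1: For each item, find the maximum value among all agents.
Step 2: Item 0 -> Agent 2 (value 41)
Step 3: Item 1 -> Agent 1 (value 37)
Step 4: Total welfare = 41 + 37 = 78

78


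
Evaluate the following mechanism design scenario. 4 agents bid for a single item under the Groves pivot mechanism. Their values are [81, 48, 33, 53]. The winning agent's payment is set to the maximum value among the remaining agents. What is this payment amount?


Step 1: The efficient winner is agent 0 with value 81
Step 2: Other agents' values: [48, 33, 53]
Step 3: Pivot payment = max(others) = 53
Step 4: The winner pays 53

53


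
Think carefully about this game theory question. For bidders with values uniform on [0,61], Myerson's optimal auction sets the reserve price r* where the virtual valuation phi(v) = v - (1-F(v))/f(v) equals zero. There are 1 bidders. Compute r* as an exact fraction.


Step 1: For U[0,61], F(v) = v/61 and f(v) = 1/61
Step 2: phi(v) = v - (1 - v/61)/(1/61) = v - (61 - v) = 2v - 61
Step 3: Set phi(r*) = 0: 2r* - 61 = 0
Step 4: r* = 61/2 (the number of bidders n = 1 does not enter)

61/2


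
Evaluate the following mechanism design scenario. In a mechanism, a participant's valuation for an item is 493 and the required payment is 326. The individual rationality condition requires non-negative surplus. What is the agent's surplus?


Step 1: Surplus = value - payment = 493 - 326 = 167
Step 2: IR is satisfied (surplus >= 0)

167


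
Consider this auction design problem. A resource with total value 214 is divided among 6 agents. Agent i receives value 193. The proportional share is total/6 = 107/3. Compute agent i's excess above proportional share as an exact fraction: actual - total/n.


Step 1: Proportional share = 214/6 = 107/3
Step 2: Agent's actual allocation = 193
Step 3: Excess = 193 - 107/3 = 472/3

472/3


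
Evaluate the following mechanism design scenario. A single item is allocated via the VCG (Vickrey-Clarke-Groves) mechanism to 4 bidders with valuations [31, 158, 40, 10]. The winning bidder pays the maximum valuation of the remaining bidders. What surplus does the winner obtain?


Step 1: The winner is the agent with the highest value: agent 1 with value 158
Step 2: Values of other agents: [31, 40, 10]
Step 3: VCG payment = max of others' values = 40
Step 4: Surplus = 158 - 40 = 118

118


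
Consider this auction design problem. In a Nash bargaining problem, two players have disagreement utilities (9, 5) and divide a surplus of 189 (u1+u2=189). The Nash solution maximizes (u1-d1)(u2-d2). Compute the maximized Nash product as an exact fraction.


Step 1: The Nash solution splits surplus symmetrically above the disagreement point
Step 2: u1 = (total + d1 - d2)/2 = (189 + 9 - 5)/2 = 193/2
Step 3: u2 = (total - d1 + d2)/2 = (189 - 9 + 5)/2 = 185/2
Step 4: Nash product = (193/2 - 9) * (185/2 - 5)
Step 5: = 175/2 * 175/2 = 30625/4

30625/4


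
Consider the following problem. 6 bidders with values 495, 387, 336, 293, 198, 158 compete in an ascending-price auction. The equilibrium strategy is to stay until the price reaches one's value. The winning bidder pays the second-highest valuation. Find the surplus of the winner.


Step 1: Identify the highest value: 495
Step 2: Identify the second-highest value: 387
Step 3: The final price = second-highest value = 387
Step 4: Surplus = 495 - 387 = 108

108


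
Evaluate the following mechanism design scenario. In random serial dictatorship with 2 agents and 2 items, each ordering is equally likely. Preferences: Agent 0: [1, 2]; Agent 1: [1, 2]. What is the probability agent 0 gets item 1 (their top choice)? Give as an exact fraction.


Step 1: Agent 0 wants item 1
Step 2: There are 2 possible orderings of agents
Step 3: In 1 orderings, agent 0 gets item 1
Step 4: Probability = 1/2

1/2


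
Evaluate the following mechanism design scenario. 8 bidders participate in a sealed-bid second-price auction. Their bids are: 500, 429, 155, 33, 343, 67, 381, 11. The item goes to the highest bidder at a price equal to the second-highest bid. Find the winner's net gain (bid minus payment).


Step 1: Sort bids in descending order: 500, 429, 381, 343, 155, 67, 33, 11
Step 2: The winning bid is the highest: 500
Step 3: The payment equals the second-highest bid: 429
Step 4: Surplus = winner's bid - payment = 500 - 429 = 71

71


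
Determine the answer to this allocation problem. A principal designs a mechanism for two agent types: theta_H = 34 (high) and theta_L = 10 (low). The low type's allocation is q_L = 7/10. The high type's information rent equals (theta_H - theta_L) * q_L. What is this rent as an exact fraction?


Step 1: theta_H - theta_L = 34 - 10 = 24
Step 2: Information rent = (theta_H - theta_L) * q_L
Step 3: = 24 * 7/10
Step 4: = 84/5

84/5


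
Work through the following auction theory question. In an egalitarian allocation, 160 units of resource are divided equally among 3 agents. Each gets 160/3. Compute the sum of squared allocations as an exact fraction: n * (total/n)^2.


Step 1: Each agent's share = 160/3
Step 2: Square of each share = (160/3)^2 = 25600/9
Step 3: Sum of squares = 3 * 25600/9 = 25600/3

25600/3


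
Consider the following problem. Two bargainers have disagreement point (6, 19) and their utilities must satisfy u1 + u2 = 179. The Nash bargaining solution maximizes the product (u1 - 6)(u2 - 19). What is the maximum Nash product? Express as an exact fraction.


Step 1: The Nash solution splits surplus symmetrically above the disagreement point
Step 2: u1 = (total + d1 - d2)/2 = (179 + 6 - 19)/2 = 83
Step 3: u2 = (total - d1 + d2)/2 = (179 - 6 + 19)/2 = 96
Step 4: Nash product = (83 - 6) * (96 - 19)
Step 5: = 77 * 77 = 5929

5929


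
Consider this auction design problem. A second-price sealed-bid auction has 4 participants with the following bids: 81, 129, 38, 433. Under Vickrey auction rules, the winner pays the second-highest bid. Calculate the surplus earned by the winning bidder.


Step 1: Sort bids in descending order: 433, 129, 81, 38
Step 2: The winning bid is the highest: 433
Step 3: The payment equals the second-highest bid: 129
Step 4: Surplus = winner's bid - payment = 433 - 129 = 304

304


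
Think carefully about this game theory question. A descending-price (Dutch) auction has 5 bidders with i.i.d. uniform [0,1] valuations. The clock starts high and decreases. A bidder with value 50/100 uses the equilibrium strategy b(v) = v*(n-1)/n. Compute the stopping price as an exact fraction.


Step 1: Dutch auctions are strategically equivalent to first-price auctions
Step 2: The equilibrium bid is b(v) = v*(n-1)/n
Step 3: b = 1/2 * 4/5
Step 4: b = 2/5

2/5


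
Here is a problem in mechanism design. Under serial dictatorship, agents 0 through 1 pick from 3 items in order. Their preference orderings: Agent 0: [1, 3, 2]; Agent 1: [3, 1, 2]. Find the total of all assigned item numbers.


Step 1: Agent 0 picks item 1
Step 2: Agent 1 picks item 3
Step 3: Sum = 1 + 3 = 4

4


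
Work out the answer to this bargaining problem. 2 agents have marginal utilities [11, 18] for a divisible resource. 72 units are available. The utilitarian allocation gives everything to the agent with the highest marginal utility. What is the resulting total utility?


Step 1: The marginal utilities are [11, 18]
Step 2: The highest marginal utility is 18
Step 3: All 72 units go to that agent
Step 4: Total utility = 18 * 72 = 1296

1296


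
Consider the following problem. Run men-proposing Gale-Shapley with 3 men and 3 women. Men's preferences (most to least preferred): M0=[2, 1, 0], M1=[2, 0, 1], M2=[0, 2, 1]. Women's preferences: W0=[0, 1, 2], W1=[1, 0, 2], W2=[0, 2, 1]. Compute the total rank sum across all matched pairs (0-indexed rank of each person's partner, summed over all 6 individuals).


Step 1: Run Gale-Shapley (men propose, women hold best offer):
  M0 proposes to W2; she accepts
  M1 proposes to W2; rejected
  M1 proposes to W0; she accepts
  M2 proposes to W0; rejected
  M2 proposes to W2; rejected
  M2 proposes to W1; she accepts
Step 2: Final matching: W0-M1, W1-M2, W2-M0
Step 3: 0-indexed ranks (man's rank of his match, then woman's): 1 + 1 + 2 + 2 + 0 + 0
Step 4: Total rank sum = 6

6


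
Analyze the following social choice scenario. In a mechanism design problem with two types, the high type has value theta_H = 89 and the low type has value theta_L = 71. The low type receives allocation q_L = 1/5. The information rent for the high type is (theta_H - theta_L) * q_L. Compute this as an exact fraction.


Step 1: theta_H - theta_L = 89 - 71 = 18
Step 2: Information rent = (theta_H - theta_L) * q_L
Step 3: = 18 * 1/5
Step 4: = 18/5

18/5


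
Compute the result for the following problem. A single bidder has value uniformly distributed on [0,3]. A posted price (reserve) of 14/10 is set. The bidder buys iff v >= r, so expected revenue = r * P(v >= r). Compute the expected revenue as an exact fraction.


Step 1: Posted price r = 7/5, value support [0,3]
Step 2: P(v >= r) = (3 - 7/5)/3 = 8/15
Step 3: Expected revenue = r * P(v >= r) = 7/5 * 8/15
Step 4: Revenue = 56/75

56/75


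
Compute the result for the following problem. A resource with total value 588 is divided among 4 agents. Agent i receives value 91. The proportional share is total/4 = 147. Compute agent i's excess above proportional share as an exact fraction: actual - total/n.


Step 1: Proportional share = 588/4 = 147
Step 2: Agent's actual allocation = 91
Step 3: Excess = 91 - 147 = -56

-56


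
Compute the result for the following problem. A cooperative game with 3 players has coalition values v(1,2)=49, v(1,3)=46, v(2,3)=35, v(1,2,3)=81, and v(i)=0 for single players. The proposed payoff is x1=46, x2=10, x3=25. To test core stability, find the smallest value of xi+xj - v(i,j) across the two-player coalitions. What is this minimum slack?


Step 1: Slack for coalition (1,2): x1+x2 - v12 = 56 - 49 = 7
Step 2: Slack for coalition (1,3): x1+x3 - v13 = 71 - 46 = 25
Step 3: Slack for coalition (2,3): x2+x3 - v23 = 35 - 35 = 0
Step 4: Minimum slack = min(7, 25, 0) = 0, attained by (2,3); no pair can gain by deviating, so the allocation is in the core

0


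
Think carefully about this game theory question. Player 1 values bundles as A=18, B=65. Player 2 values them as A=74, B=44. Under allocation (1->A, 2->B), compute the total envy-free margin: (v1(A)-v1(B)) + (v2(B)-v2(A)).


Step 1: Player 1's margin = v1(A) - v1(B) = 18 - 65 = -47
Step 2: Player 2's margin = v2(B) - v2(A) = 44 - 74 = -30
Step 3: Total margin = -47 + -30 = -77

-77


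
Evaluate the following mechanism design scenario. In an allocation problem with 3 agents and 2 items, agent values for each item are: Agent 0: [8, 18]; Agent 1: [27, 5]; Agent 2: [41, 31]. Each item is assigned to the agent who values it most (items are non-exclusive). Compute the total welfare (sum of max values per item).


Step 1: For each item, find the maximum value among all agents.
Step 2: Item 0 -> Agent 2 (value 41)
Step 3: Item 1 -> Agent 2 (value 31)
Step 4: Total welfare = 41 + 31 = 72

72


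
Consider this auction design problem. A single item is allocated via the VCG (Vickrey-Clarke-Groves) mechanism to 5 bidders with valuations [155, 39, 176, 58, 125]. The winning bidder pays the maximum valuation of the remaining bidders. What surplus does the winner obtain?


Step 1: The winner is the agent with the highest value: agent 2 with value 176
Step 2: Values of other agents: [155, 39, 58, 125]
Step 3: VCG payment = max of others' values = 155
Step 4: Surplus = 176 - 155 = 21

21


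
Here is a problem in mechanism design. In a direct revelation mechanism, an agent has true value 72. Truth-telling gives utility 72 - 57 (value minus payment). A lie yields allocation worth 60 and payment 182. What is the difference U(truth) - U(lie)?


Step 1: U(truth) = value - payment = 72 - 57 = 15
Step 2: U(lie) = allocation - payment = 60 - 182 = -122
Step 3: IC gap = 15 - (-122) = 137

137


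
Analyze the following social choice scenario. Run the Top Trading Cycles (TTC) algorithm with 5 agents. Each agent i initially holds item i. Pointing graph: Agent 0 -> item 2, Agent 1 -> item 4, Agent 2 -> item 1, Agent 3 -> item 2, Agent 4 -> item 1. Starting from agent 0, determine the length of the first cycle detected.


Step 1: Trace the pointer graph from agent 0: 0 -> 2 -> 1 -> 4 -> 1
Step 2: A cycle is detected when we revisit agent 1
Step 3: The cycle is: 1 -> 4 -> 1
Step 4: Cycle length = 2

2


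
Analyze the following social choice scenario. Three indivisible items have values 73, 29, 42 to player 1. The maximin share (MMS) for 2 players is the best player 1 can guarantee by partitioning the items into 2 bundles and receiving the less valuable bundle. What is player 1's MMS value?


Step 1: Item values = 73, 29, 42
Step 2: Enumerate all 2-bundle partitions and take the smaller bundle:
  Partition 1: {73} vs {29,42} -> bundles 73, 71; min = 71
  Partition 2: {29} vs {73,42} -> bundles 29, 115; min = 29
  Partition 3: {42} vs {73,29} -> bundles 42, 102; min = 42
Step 3: MMS = max(71, 29, 42) = 71

71


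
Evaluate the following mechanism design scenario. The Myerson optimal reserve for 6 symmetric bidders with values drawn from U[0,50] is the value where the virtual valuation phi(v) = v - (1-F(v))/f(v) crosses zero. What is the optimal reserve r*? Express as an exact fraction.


Step 1: For U[0,50], F(v) = v/50 and f(v) = 1/50
Step 2: phi(v) = v - (1 - v/50)/(1/50) = v - (50 - v) = 2v - 50
Step 3: Set phi(r*) = 0: 2r* - 50 = 0
Step 4: r* = 50/2 = 25 (the number of bidders n = 6 does not enter)

25


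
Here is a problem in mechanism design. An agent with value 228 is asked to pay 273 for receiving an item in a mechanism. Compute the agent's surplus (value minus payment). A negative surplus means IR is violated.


Step 1: Surplus = value - payment = 228 - 273 = -45
Step 2: IR is violated (surplus < 0)

-45


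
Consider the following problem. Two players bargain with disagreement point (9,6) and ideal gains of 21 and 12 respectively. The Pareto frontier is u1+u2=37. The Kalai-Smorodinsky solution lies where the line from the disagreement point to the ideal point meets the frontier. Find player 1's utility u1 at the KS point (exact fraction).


Step 1: At the KS point, (u1-d1)/r1 = (u2-d2)/r2 = t and u1+u2 = 37
Step 2: u1 = d1 + r1*t and u2 = d2 + r2*t, so (d1 + r1*t) + (d2 + r2*t) = 37
Step 3: t = (37 - 9 - 6)/(21 + 12) = 22/33 = 2/3
Step 4: u1 = d1 + r1*t = 9 + 21 * 2/3 = 23
Step 5: (Check: u2 = d2 + r2*t = 14; u1+u2 = 23 + 14 = 37, on the frontier.)

23


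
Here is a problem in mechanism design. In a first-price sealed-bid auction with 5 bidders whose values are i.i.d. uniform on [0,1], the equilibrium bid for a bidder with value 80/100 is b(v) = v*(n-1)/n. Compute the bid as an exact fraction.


Step 1: The symmetric BNE bidding function is b(v) = v * (n-1) / n
Step 2: Substitute v = 4/5 and n = 5
Step 3: b = 4/5 * 4/5
Step 4: b = 16/25

16/25


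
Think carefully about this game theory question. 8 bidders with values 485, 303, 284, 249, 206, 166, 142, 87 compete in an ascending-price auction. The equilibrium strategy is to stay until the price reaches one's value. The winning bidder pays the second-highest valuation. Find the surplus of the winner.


Step 1: Identify the highest value: 485
Step 2: Identify the second-highest value: 303
Step 3: The final price = second-highest value = 303
Step 4: Surplus = 485 - 303 = 182

182


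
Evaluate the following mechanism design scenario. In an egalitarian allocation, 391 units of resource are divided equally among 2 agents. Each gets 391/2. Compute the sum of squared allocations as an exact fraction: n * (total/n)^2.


Step 1: Each agent's share = 391/2
Step 2: Square of each share = (391/2)^2 = 152881/4
Step 3: Sum of squares = 2 * 152881/4 = 152881/2

152881/2


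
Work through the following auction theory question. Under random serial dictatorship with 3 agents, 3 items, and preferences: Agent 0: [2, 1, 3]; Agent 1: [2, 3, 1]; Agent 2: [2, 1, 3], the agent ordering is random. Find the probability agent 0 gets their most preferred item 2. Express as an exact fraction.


Step 1: Agent 0 wants item 2
Step 2: There are 6 possible orderings of agents
Step 3: In 2 orderings, agent 0 gets item 2
Step 4: Probability = 2/6 = 1/3

1/3


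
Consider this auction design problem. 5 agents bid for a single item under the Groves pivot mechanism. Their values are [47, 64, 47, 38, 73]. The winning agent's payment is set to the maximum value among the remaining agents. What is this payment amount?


Step 1: The efficient winner is agent 4 with value 73
Step 2: Other agents' values: [47, 64, 47, 38]
Step 3: Pivot payment = max(others) = 64
Step 4: The winner pays 64

64


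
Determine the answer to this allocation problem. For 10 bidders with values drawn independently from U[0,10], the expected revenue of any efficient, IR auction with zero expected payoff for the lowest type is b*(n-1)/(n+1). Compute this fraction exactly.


Step 1: By Revenue Equivalence, expected revenue = b*(n-1)/(n+1)
Step 2: Substituting n = 10, b = 10
Step 3: Revenue = 10*(10-1)/(10+1) = 10*9/11
Step 4: Revenue = 90/11

90/11


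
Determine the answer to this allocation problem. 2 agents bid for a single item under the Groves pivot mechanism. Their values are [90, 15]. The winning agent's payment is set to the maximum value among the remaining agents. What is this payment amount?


Step 1: The efficient winner is agent 0 with value 90
Step 2: Other agents' values: [15]
Step 3: Pivot payment = max(others) = 15
Step 4: The winner pays 15

15


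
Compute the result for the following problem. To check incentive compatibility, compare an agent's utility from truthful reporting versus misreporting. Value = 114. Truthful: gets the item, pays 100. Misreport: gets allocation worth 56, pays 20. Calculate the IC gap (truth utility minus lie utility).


Step 1: U(truth) = value - payment = 114 - 100 = 14
Step 2: U(lie) = allocation - payment = 56 - 20 = 36
Step 3: IC gap = 14 - 36 = -22

-22


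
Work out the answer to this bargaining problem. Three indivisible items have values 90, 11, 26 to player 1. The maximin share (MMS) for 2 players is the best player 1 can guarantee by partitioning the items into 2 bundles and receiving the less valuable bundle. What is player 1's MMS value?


Step 1: Item values = 90, 11, 26
Step 2: Enumerate all 2-bundle partitions and take the smaller bundle:
  Partition 1: {90} vs {11,26} -> bundles 90, 37; min = 37
  Partition 2: {11} vs {90,26} -> bundles 11, 116; min = 11
  Partition 3: {26} vs {90,11} -> bundles 26, 101; min = 26
Step 3: MMS = max(37, 11, 26) = 37

37


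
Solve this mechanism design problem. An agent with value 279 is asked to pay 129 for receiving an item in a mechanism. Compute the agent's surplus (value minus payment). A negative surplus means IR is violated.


Step 1: Surplus = value - payment = 279 - 129 = 150
Step 2: IR is satisfied (surplus >= 0)

150


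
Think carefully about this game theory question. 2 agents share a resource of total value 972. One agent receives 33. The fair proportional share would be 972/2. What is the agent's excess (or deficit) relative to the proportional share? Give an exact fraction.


Step 1: Proportional share = 972/2 = 486
Step 2: Agent's actual allocation = 33
Step 3: Excess = 33 - 486 = -453

-453


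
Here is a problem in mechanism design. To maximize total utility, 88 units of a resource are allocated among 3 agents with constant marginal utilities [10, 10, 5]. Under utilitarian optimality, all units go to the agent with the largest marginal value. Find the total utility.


Step 1: The marginal utilities are [10, 10, 5]
Step 2: The highest marginal utility is 10
Step 3: All 88 units go to that agent
Step 4: Total utility = 10 * 88 = 880

880


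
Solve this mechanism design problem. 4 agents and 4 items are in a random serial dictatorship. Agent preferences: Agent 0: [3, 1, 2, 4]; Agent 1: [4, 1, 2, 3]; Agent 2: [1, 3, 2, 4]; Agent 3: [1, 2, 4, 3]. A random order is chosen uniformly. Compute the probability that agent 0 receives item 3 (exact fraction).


Step 1: Agent 0 wants item 3
Step 2: There are 24 possible orderings of agents
Step 3: In 20 orderings, agent 0 gets item 3
Step 4: Probability = 20/24 = 5/6

5/6


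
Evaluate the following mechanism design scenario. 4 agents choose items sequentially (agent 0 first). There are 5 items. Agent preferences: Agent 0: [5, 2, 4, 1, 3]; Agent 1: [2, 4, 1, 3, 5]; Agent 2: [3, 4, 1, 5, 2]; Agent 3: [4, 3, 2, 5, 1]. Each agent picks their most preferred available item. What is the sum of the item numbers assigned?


Step 1: Agent 0 picks item 5
Step 2: Agent 1 picks item 2
Step 3: Agent 2 picks item 3
Step 4: Agent 3 picks item 4
Step 5: Sum = 5 + 2 + 3 + 4 = 14

14
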